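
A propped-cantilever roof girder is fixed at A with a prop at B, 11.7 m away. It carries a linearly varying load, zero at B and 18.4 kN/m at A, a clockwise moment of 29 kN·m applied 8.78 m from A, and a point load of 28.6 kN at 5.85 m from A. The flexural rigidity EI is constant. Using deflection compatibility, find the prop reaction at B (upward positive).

R_B = 33.95 kN

Take the reaction at B as the redundant and release it; the primary structure is a cantilever fixed at A.
Deflection at B on the released cantilever, summing each load's contribution:
  triangular load, peak 18.4 at the fixed end: w₀L⁴/(30EI) = 11493/EI
  clockwise couple 29 at a = 8.78: M₀a(2L − a)/(2EI) = 1861/EI
  point load 28.6 at a = 5.85: Pa²(3L − a)/(6EI) = 4771/EI
  δ_0 = 18126/EI
Tip deflection under a unit load at B: L³/(3EI) = 533.9/EI.
Compatibility at B: δ_0 − R_B·δ_{BB} = 0, so R_B = 18126/533.9 = 33.95 kN.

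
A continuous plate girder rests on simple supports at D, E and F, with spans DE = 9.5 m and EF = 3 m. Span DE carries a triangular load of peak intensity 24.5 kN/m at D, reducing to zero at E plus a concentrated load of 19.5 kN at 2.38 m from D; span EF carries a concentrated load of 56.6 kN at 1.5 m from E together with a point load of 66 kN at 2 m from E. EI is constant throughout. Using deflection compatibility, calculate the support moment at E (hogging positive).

Release continuity at E by inserting a hinge; the redundant is the internal moment M_E. The primary structure is two simply-supported spans DE and EF.
End slopes at the hinge E, treating each span as simply supported:
  span DE: triangular load, peak 24.5: 7w₀L³/(360EI) = 408.4/EI
  span DE: point load 19.5 at a = 2.38: Pab(L + a)/(6LEI) = 68.87/EI
  span EF: point load 56.6 at a = 1.5: Pab(L + b)/(6LEI) = 31.84/EI
  span EF: point load 66 at a = 2: Pab(L + b)/(6LEI) = 29.33/EI
  relative rotation θ_0 = (477.3 + 61.17)/EI = 538.5/EI
A unit hogging moment at E produces rotation L₁/(3EI) + L₂/(3EI) = 4.167/EI.
Slope continuity at E: θ_0 = M_E·4.167/EI, so M_E = 538.5/4.167 = 129.2 kN·m (hogging).

M_E = 129.2 kN·m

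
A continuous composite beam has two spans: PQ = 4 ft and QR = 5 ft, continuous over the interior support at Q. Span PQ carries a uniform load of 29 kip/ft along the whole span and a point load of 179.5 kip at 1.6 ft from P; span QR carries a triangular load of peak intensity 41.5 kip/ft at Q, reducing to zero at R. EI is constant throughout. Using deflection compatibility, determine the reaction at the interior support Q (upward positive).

R_Q = 252 kip

Release continuity at Q by inserting a hinge; the redundant is the internal moment M_Q. The primary structure is two simply-supported spans PQ and QR.
Rotations at Q on the released spans (each span's end-slope, ×1/EI):
  span PQ: UDL 29: wL³/(24EI) = 77.33/EI
  span PQ: point load 179.5 at a = 1.6: Pab(L + a)/(6LEI) = 160.8/EI
  span QR: triangular load, peak 41.5: w₀L³/(45EI) = 115.3/EI
  relative rotation θ_0 = (238.2 + 115.3)/EI = 353.4/EI
A unit hogging moment at Q produces rotation L₁/(3EI) + L₂/(3EI) = 3/EI.
Slope continuity at Q: θ_0 = M_Q·3/EI, so M_Q = 353.4/3 = 117.8 kip·ft (hogging).
Span PQ, ΣM about P with M_Q applied at Q: R_Q^{PQ}·4 = 519.2 + 117.8, so R_Q^{PQ} = 159.3 kip and R_P = 295.5 − 159.3 = 136.2 kip.
Span QR, ΣM about R: R_Q^{QR}·5 = 345.8 + 117.8, so R_Q^{QR} = 92.73 kip and R_R = 103.8 − 92.73 = 11.02 kip.
R_Q = 159.3 + 92.73 = 252 kip.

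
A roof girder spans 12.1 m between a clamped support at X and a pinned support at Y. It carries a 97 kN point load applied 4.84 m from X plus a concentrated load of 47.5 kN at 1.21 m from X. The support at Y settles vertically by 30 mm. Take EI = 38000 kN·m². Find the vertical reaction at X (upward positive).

R_X = 125.6 kN

Release the roller at Y. Primary structure: cantilever fixed at X.
Primary-structure tip deflection at Y by superposition:
  point load 97 at a = 4.84: Pa²(3L − a)/(6EI) = 11914/EI
  point load 47.5 at a = 1.21: Pa²(3L − a)/(6EI) = 406.7/EI
  δ_0 = 12321/EI
Tip deflection under a unit load at Y: L³/(3EI) = 590.5/EI.
With EI = 38000 kN·m²: δ_0 = 0.32424 m and δ_{YY} = 0.01554 m/kN.
Compatibility — the beam at Y must follow the support down by 0.03 m: δ_0 − R_Y·δ_{YY} = 0.03, so R_Y = (0.32424 − 0.03)/0.01554 = 18.93 kN.
Vertical equilibrium: R_X = ΣP − R_Y = 144.5 − 18.93 = 125.6 kN.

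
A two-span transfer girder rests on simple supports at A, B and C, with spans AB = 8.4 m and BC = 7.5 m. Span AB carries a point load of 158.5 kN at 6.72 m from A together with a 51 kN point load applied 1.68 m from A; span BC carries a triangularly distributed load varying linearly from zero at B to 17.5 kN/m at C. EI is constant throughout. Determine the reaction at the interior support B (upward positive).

Release continuity at B by inserting a hinge; the redundant is the internal moment M_B. The primary structure is two simply-supported spans AB and BC.
Rotations at B on the released spans (each span's end-slope, ×1/EI):
  span AB: point load 158.5 at a = 6.72: Pab(L + a)/(6LEI) = 536.8/EI
  span AB: point load 51 at a = 1.68: Pab(L + a)/(6LEI) = 115.2/EI
  span BC: triangular load, peak 17.5: 7w₀L³/(360EI) = 143.6/EI
  relative rotation θ_0 = (652 + 143.6)/EI = 795.5/EI
A unit hogging moment at B produces rotation L₁/(3EI) + L₂/(3EI) = 5.3/EI.
Compatibility: M_B·(L₁+L₂)/(3EI) = θ_0, giving M_B = 150.1 kN·m (hogging).
Span AB, ΣM about A with M_B applied at B: R_B^{AB}·8.4 = 1151 + 150.1, so R_B^{AB} = 154.9 kN and R_A = 209.5 − 154.9 = 54.63 kN.
Span BC, ΣM about C: R_B^{BC}·7.5 = 164.1 + 150.1, so R_B^{BC} = 41.89 kN and R_C = 65.62 − 41.89 = 23.74 kN.
R_B = 154.9 + 41.89 = 196.8 kN.

R_B = 196.8 kN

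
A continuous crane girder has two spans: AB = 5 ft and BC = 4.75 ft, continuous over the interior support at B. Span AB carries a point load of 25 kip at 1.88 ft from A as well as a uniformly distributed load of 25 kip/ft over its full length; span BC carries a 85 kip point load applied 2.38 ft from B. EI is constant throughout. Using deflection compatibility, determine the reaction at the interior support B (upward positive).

Insert a hinge at B; M_B is the redundant, and each span becomes simply supported.
End slopes at the hinge B, treating each span as simply supported:
  span AB: point load 25 at a = 1.88: Pab(L + a)/(6LEI) = 33.63/EI
  span AB: UDL 25: wL³/(24EI) = 130.2/EI
  span BC: point load 85 at a = 2.38: Pab(L + b)/(6LEI) = 119.8/EI
  relative rotation θ_0 = (163.8 + 119.8)/EI = 283.6/EI
A unit hogging moment at B produces rotation L₁/(3EI) + L₂/(3EI) = 3.25/EI.
Compatibility: M_B·(L₁+L₂)/(3EI) = θ_0, giving M_B = 87.27 kip·ft (hogging).
Span AB, ΣM about A with M_B applied at B: R_B^{AB}·5 = 359.5 + 87.27, so R_B^{AB} = 89.35 kip and R_A = 150 − 89.35 = 60.65 kip.
Span BC, ΣM about C: R_B^{BC}·4.75 = 201.4 + 87.27, so R_B^{BC} = 60.78 kip and R_C = 85 − 60.78 = 24.22 kip.
R_B = 89.35 + 60.78 = 150.1 kip.

R_B = 150.1 kip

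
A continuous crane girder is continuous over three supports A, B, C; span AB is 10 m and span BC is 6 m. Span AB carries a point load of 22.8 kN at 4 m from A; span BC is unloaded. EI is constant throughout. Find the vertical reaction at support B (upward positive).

R_B = 15.5 kN

Release continuity at B by inserting a hinge; the redundant is the internal moment M_B. The primary structure is two simply-supported spans AB and BC.
End slopes at the hinge B, treating each span as simply supported:
  span AB: point load 22.8 at a = 4: Pab(L + a)/(6LEI) = 127.7/EI
  relative rotation θ_0 = (127.7 + 0)/EI = 127.7/EI
A unit hogging moment at B produces rotation L₁/(3EI) + L₂/(3EI) = 5.333/EI.
Compatibility: M_B·(L₁+L₂)/(3EI) = θ_0, giving M_B = 23.94 kN·m (hogging).
Span AB, ΣM about A with M_B applied at B: R_B^{AB}·10 = 91.2 + 23.94, so R_B^{AB} = 11.51 kN and R_A = 22.8 − 11.51 = 11.29 kN.
Span BC, ΣM about C: R_B^{BC}·6 = 0 + 23.94, so R_B^{BC} = 3.99 kN and R_C = 0 − 3.99 = -3.99 kN.
R_B = 11.51 + 3.99 = 15.5 kN.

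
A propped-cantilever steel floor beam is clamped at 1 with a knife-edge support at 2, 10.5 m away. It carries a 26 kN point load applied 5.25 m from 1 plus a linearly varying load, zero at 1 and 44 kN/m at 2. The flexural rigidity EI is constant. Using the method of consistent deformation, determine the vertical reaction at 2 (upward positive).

Remove the prop at 2; the released (primary) structure is a cantilever built in at 1.
Deflection at 2 on the released cantilever, summing each load's contribution:
  point load 26 at a = 5.25: Pa²(3L − a)/(6EI) = 3135/EI
  triangular load, peak 44 at the free end: 11w₀L⁴/(120EI) = 49025/EI
  δ_0 = 52161/EI
Flexibility coefficient — unit upward force at 2: δ_{22} = L³/(3EI) = 385.9/EI.
The prop prevents deflection at 2: R_2 = δ_0/δ_{22} = 52161/385.9 = 135.2 kN.

R_2 = 135.2 kN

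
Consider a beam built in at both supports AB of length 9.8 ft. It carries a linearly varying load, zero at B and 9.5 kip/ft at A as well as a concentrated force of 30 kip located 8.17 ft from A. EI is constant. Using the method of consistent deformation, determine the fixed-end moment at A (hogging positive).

Take the two fixed-end moments M_A, M_B as redundants; the released structure is the simple span AB.
Simple-span end rotations at A and B under the given loads:
  at A: triangular load, peak 9.5: w₀L³/(45EI) = 198.7/EI
  at B: triangular load, peak 9.5: 7w₀L³/(360EI) = 173.9/EI
  at A: point load 30 at a = 8.17: Pab(L + b)/(6LEI) = 77.66/EI
  at B: point load 30 at a = 8.17: Pab(L + a)/(6LEI) = 122.1/EI
  θ_A0 = 276.4/EI,  θ_B0 = 296/EI
Flexibility coefficients: a unit moment at one end gives L/(3EI) there and L/(6EI) at the far end, so f₁₁ = f₂₂ = 3.267/EI and f₁₂ = f₂₁ = 1.633/EI.
Compatibility — zero rotation at each built-in end:
  3.267 M_A + 1.633 M_B = 276.4
  1.633 M_A + 3.267 M_B = 296
Solving the pair gives M_A = 52.4 kip·ft and M_B = 64.4 kip·ft (hogging).

M_A = 52.4 kip·ft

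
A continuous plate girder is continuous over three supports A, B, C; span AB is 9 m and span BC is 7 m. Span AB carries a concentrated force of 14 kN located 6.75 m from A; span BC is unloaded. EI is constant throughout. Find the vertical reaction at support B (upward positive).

Take M_B as the redundant. Released structure: two simple spans AB and BC with a hinge at B.
End slopes at the hinge B, treating each span as simply supported:
  span AB: point load 14 at a = 6.75: Pab(L + a)/(6LEI) = 62.02/EI
  relative rotation θ_0 = (62.02 + 0)/EI = 62.02/EI
A unit hogging moment at B produces rotation L₁/(3EI) + L₂/(3EI) = 5.333/EI.
Compatibility: M_B·(L₁+L₂)/(3EI) = θ_0, giving M_B = 11.63 kN·m (hogging).
Span AB, ΣM about A with M_B applied at B: R_B^{AB}·9 = 94.5 + 11.63, so R_B^{AB} = 11.79 kN and R_A = 14 − 11.79 = 2.208 kN.
Span BC, ΣM about C: R_B^{BC}·7 = 0 + 11.63, so R_B^{BC} = 1.661 kN and R_C = 0 − 1.661 = -1.661 kN.
R_B = 11.79 + 1.661 = 13.45 kN.

R_B = 13.45 kN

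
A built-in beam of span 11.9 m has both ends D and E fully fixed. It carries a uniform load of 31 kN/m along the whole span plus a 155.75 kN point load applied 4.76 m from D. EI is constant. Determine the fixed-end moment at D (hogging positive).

Release both end moments; the primary structure is a simply-supported span DE with redundants M_D and M_E.
Simple-span end rotations at D and E under the given loads:
  at D: UDL 31: wL³/(24EI) = 2177/EI
  at E: UDL 31: wL³/(24EI) = 2177/EI
  at D: point load 155.75 at a = 4.76: Pab(L + b)/(6LEI) = 1412/EI
  at E: point load 155.75 at a = 4.76: Pab(L + a)/(6LEI) = 1235/EI
  θ_D0 = 3588/EI,  θ_E0 = 3412/EI
Flexibility coefficients: a unit moment at one end gives L/(3EI) there and L/(6EI) at the far end, so f₁₁ = f₂₂ = 3.967/EI and f₁₂ = f₂₁ = 1.983/EI.
Compatibility — zero rotation at each built-in end:
  3.967 M_D + 1.983 M_E = 3588
  1.983 M_D + 3.967 M_E = 3412
Solving the pair gives M_D = 632.7 kN·m and M_E = 543.8 kN·m (hogging).

M_D = 632.7 kN·m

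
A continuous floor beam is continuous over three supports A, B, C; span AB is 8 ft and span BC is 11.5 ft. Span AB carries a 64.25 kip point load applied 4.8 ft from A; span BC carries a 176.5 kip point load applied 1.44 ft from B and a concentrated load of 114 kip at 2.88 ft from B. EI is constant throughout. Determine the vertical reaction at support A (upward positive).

Insert a hinge at B; M_B is the redundant, and each span becomes simply supported.
Discontinuity in slope at B on the released structure — sum the simple-span end rotations:
  span AB: point load 64.25 at a = 4.8: Pab(L + a)/(6LEI) = 263.2/EI
  span BC: point load 176.5 at a = 1.44: Pab(L + b)/(6LEI) = 798.9/EI
  span BC: point load 114 at a = 2.88: Pab(L + b)/(6LEI) = 825.2/EI
  relative rotation θ_0 = (263.2 + 1624)/EI = 1887/EI
A unit hogging moment at B produces rotation L₁/(3EI) + L₂/(3EI) = 6.5/EI.
Slope continuity at B: θ_0 = M_B·6.5/EI, so M_B = 1887/6.5 = 290.4 kip·ft (hogging).
Span AB, ΣM about A with M_B applied at B: R_B^{AB}·8 = 308.4 + 290.4, so R_B^{AB} = 74.84 kip and R_A = 64.25 − 74.84 = -10.59 kip.

R_A = -10.59 kip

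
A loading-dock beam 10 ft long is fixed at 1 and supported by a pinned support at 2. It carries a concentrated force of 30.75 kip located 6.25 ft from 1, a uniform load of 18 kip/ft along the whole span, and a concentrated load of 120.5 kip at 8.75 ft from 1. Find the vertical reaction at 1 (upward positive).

R_1 = 151.5 kip

Release the roller at 2. Primary structure: cantilever fixed at 1.
Free-end deflection of the primary structure under the applied loading (downward +):
  point load 30.75 at a = 6.25: Pa²(3L − a)/(6EI) = 4755/EI
  UDL 18: wL⁴/(8EI) = 22500/EI
  point load 120.5 at a = 8.75: Pa²(3L − a)/(6EI) = 32675/EI
  δ_0 = 59929/EI
Tip deflection under a unit load at 2: L³/(3EI) = 333.3/EI.
The prop prevents deflection at 2: R_2 = δ_0/δ_{22} = 59929/333.3 = 179.8 kip.
Vertical equilibrium: R_1 = ΣP − R_2 = 331.2 − 179.8 = 151.5 kip.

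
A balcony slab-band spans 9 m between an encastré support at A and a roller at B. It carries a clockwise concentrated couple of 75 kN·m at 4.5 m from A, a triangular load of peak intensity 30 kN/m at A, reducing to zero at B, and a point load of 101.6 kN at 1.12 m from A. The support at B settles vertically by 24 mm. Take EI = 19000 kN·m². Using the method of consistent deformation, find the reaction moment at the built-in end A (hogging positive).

Remove the prop at B; the released (primary) structure is a cantilever built in at A.
Deflection at B on the released cantilever, summing each load's contribution:
  clockwise couple 75 at a = 4.5: M₀a(2L − a)/(2EI) = 2278/EI
  triangular load, peak 30 at the fixed end: w₀L⁴/(30EI) = 6561/EI
  point load 101.6 at a = 1.12: Pa²(3L − a)/(6EI) = 549.7/EI
  δ_0 = 9389/EI
Flexibility coefficient — unit upward force at B: δ_{BB} = L³/(3EI) = 243/EI.
With EI = 19000 kN·m²: δ_0 = 0.49415 m and δ_{BB} = 0.012789 m/kN.
Compatibility — the beam at B must follow the support down by 0.024 m: δ_0 − R_B·δ_{BB} = 0.024, so R_B = (0.49415 − 0.024)/0.012789 = 36.76 kN.
Moment equilibrium about A: M_A = Σ(load moments about A) − R_B·L = 593.8 − 36.76×9 = 262.9 kN·m.

M_A = 262.9 kN·m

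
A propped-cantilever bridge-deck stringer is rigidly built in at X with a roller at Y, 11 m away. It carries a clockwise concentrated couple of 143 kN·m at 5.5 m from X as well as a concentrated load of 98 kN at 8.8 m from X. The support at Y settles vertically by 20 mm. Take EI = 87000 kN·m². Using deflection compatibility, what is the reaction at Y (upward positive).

Remove the prop at Y; the released (primary) structure is a cantilever built in at X.
Deflection at Y on the released cantilever, summing each load's contribution:
  clockwise couple 143 at a = 5.5: M₀a(2L − a)/(2EI) = 6489/EI
  point load 98 at a = 8.8: Pa²(3L − a)/(6EI) = 30609/EI
  δ_0 = 37098/EI
Tip deflection under a unit load at Y: L³/(3EI) = 443.7/EI.
With EI = 87000 kN·m²: δ_0 = 0.42641 m and δ_{YY} = 0.0051 m/kN.
Compatibility — the beam at Y must follow the support down by 0.02 m: δ_0 − R_Y·δ_{YY} = 0.02, so R_Y = (0.42641 − 0.02)/0.0051 = 79.7 kN.

R_Y = 79.7 kN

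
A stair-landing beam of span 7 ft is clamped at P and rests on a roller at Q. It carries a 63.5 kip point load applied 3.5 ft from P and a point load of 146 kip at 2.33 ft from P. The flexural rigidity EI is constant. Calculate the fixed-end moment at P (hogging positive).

M_P = 272.5 kip·ft

Release the roller at Q. Primary structure: cantilever fixed at P.
Downward deflection at the released point Q due to the loads:
  point load 63.5 at a = 3.5: Pa²(3L − a)/(6EI) = 2269/EI
  point load 146 at a = 2.33: Pa²(3L − a)/(6EI) = 2466/EI
  δ_0 = 4735/EI
Tip deflection under a unit load at Q: L³/(3EI) = 114.3/EI.
The prop prevents deflection at Q: R_Q = δ_0/δ_{QQ} = 4735/114.3 = 41.42 kip.
Moment equilibrium about P: M_P = Σ(load moments about P) − R_Q·L = 562.4 − 41.42×7 = 272.5 kip·ft.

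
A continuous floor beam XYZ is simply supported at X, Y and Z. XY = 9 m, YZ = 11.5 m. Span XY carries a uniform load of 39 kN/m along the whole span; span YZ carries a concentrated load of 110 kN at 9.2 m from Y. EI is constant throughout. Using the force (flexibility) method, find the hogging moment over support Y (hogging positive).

M_Y = 241.5 kN·m

Release continuity at Y by inserting a hinge; the redundant is the internal moment M_Y. The primary structure is two simply-supported spans XY and YZ.
End slopes at the hinge Y, treating each span as simply supported:
  span XY: UDL 39: wL³/(24EI) = 1185/EI
  span YZ: point load 110 at a = 9.2: Pab(L + b)/(6LEI) = 465.5/EI
  relative rotation θ_0 = (1185 + 465.5)/EI = 1650/EI
A unit hogging moment at Y produces rotation L₁/(3EI) + L₂/(3EI) = 6.833/EI.
Slope continuity at Y: θ_0 = M_Y·6.833/EI, so M_Y = 1650/6.833 = 241.5 kN·m (hogging).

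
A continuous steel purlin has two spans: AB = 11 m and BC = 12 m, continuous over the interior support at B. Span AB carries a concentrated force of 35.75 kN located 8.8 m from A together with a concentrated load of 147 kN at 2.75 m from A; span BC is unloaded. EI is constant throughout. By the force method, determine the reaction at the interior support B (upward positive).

R_B = 85.86 kN

Take M_B as the redundant. Released structure: two simple spans AB and BC with a hinge at B.
Rotations at B on the released spans (each span's end-slope, ×1/EI):
  span AB: point load 35.75 at a = 8.8: Pab(L + a)/(6LEI) = 207.6/EI
  span AB: point load 147 at a = 2.75: Pab(L + a)/(6LEI) = 694.8/EI
  relative rotation θ_0 = (902.4 + 0)/EI = 902.4/EI
A unit hogging moment at B produces rotation L₁/(3EI) + L₂/(3EI) = 7.667/EI.
Compatibility: M_B·(L₁+L₂)/(3EI) = θ_0, giving M_B = 117.7 kN·m (hogging).
Span AB, ΣM about A with M_B applied at B: R_B^{AB}·11 = 718.9 + 117.7, so R_B^{AB} = 76.05 kN and R_A = 182.8 − 76.05 = 106.7 kN.
Span BC, ΣM about C: R_B^{BC}·12 = 0 + 117.7, so R_B^{BC} = 9.809 kN and R_C = 0 − 9.809 = -9.809 kN.
R_B = 76.05 + 9.809 = 85.86 kN.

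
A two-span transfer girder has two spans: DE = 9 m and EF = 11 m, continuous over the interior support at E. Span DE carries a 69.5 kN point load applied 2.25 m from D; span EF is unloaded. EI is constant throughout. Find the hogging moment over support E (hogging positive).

M_E = 32.99 kN·m

Insert a hinge at E; M_E is the redundant, and each span becomes simply supported.
End slopes at the hinge E, treating each span as simply supported:
  span DE: point load 69.5 at a = 2.25: Pab(L + a)/(6LEI) = 219.9/EI
  relative rotation θ_0 = (219.9 + 0)/EI = 219.9/EI
A unit hogging moment at E produces rotation L₁/(3EI) + L₂/(3EI) = 6.667/EI.
Compatibility: M_E·(L₁+L₂)/(3EI) = θ_0, giving M_E = 32.99 kN·m (hogging).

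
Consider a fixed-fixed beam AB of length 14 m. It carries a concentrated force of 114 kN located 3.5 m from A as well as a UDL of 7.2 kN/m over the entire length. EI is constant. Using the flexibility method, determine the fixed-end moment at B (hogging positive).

Take the two fixed-end moments M_A, M_B as redundants; the released structure is the simple span AB.
Simple-span end rotations at A and B under the given loads:
  at A: point load 114 at a = 3.5: Pab(L + b)/(6LEI) = 1222/EI
  at B: point load 114 at a = 3.5: Pab(L + a)/(6LEI) = 872.8/EI
  at A: UDL 7.2: wL³/(24EI) = 823.2/EI
  at B: UDL 7.2: wL³/(24EI) = 823.2/EI
  θ_A0 = 2045/EI,  θ_B0 = 1696/EI
Flexibility coefficients: a unit moment at one end gives L/(3EI) there and L/(6EI) at the far end, so f₁₁ = f₂₂ = 4.667/EI and f₁₂ = f₂₁ = 2.333/EI.
Compatibility — zero rotation at each built-in end:
  4.667 M_A + 2.333 M_B = 2045
  2.333 M_A + 4.667 M_B = 1696
Solving the pair gives M_A = 342 kN·m and M_B = 192.4 kN·m (hogging).

M_B = 192.4 kN·m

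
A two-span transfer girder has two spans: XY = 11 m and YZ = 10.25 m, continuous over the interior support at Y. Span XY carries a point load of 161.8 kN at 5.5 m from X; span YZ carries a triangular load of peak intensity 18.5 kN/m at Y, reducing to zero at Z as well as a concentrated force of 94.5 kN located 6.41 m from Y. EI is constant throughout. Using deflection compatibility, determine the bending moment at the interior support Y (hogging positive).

M_Y = 310.5 kN·m

Take M_Y as the redundant. Released structure: two simple spans XY and YZ with a hinge at Y.
Discontinuity in slope at Y on the released structure — sum the simple-span end rotations:
  span XY: point load 161.8 at a = 5.5: Pab(L + a)/(6LEI) = 1224/EI
  span YZ: triangular load, peak 18.5: w₀L³/(45EI) = 442.7/EI
  span YZ: point load 94.5 at a = 6.41: Pab(L + b)/(6LEI) = 532.9/EI
  relative rotation θ_0 = (1224 + 975.6)/EI = 2199/EI
A unit hogging moment at Y produces rotation L₁/(3EI) + L₂/(3EI) = 7.083/EI.
Compatibility: M_Y·(L₁+L₂)/(3EI) = θ_0, giving M_Y = 310.5 kN·m (hogging).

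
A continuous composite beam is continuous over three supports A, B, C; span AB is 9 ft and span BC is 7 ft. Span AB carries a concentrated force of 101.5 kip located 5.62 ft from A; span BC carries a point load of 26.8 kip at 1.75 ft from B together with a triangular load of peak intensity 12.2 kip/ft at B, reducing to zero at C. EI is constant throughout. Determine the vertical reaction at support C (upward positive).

Release continuity at B by inserting a hinge; the redundant is the internal moment M_B. The primary structure is two simply-supported spans AB and BC.
Discontinuity in slope at B on the released structure — sum the simple-span end rotations:
  span AB: point load 101.5 at a = 5.62: Pab(L + a)/(6LEI) = 522/EI
  span BC: point load 26.8 at a = 1.75: Pab(L + b)/(6LEI) = 71.82/EI
  span BC: triangular load, peak 12.2: w₀L³/(45EI) = 92.99/EI
  relative rotation θ_0 = (522 + 164.8)/EI = 686.8/EI
A unit hogging moment at B produces rotation L₁/(3EI) + L₂/(3EI) = 5.333/EI.
Compatibility: M_B·(L₁+L₂)/(3EI) = θ_0, giving M_B = 128.8 kip·ft (hogging).
Span BC, ΣM about C: R_B^{BC}·7 = 340 + 128.8, so R_B^{BC} = 66.96 kip and R_C = 69.5 − 66.96 = 2.537 kip.

R_C = 2.537 kip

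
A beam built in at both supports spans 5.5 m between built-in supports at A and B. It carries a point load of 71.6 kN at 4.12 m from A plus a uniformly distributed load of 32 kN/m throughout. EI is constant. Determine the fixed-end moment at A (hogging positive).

M_A = 99.24 kN·m

Release both end moments; the primary structure is a simply-supported span AB with redundants M_A and M_B.
End rotations of the released simple span under the applied load (×1/EI):
  at A: point load 71.6 at a = 4.12: Pab(L + b)/(6LEI) = 84.87/EI
  at B: point load 71.6 at a = 4.12: Pab(L + a)/(6LEI) = 118.7/EI
  at A: UDL 32: wL³/(24EI) = 221.8/EI
  at B: UDL 32: wL³/(24EI) = 221.8/EI
  θ_A0 = 306.7/EI,  θ_B0 = 340.5/EI
Flexibility coefficients: a unit moment at one end gives L/(3EI) there and L/(6EI) at the far end, so f₁₁ = f₂₂ = 1.833/EI and f₁₂ = f₂₁ = 0.9167/EI.
Compatibility — zero rotation at each built-in end:
  1.833 M_A + 0.9167 M_B = 306.7
  0.9167 M_A + 1.833 M_B = 340.5
Solving the pair gives M_A = 99.24 kN·m and M_B = 136.1 kN·m (hogging).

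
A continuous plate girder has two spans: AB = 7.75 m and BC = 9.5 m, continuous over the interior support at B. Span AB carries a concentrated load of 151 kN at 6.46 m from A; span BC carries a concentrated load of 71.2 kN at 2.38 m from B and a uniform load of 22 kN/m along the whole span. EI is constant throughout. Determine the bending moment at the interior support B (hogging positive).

Release continuity at B by inserting a hinge; the redundant is the internal moment M_B. The primary structure is two simply-supported spans AB and BC.
Rotations at B on the released spans (each span's end-slope, ×1/EI):
  span AB: point load 151 at a = 6.46: Pab(L + a)/(6LEI) = 384.5/EI
  span BC: point load 71.2 at a = 2.38: Pab(L + b)/(6LEI) = 351.8/EI
  span BC: UDL 22: wL³/(24EI) = 785.9/EI
  relative rotation θ_0 = (384.5 + 1138)/EI = 1522/EI
A unit hogging moment at B produces rotation L₁/(3EI) + L₂/(3EI) = 5.75/EI.
Slope continuity at B: θ_0 = M_B·5.75/EI, so M_B = 1522/5.75 = 264.7 kN·m (hogging).

M_B = 264.7 kN·m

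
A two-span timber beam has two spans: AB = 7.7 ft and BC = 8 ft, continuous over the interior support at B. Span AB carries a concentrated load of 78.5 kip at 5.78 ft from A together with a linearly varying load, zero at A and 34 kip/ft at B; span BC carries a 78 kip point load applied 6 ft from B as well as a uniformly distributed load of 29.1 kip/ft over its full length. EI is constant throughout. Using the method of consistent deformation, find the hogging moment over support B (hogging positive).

M_B = 270.4 kip·ft

Take M_B as the redundant. Released structure: two simple spans AB and BC with a hinge at B.
Discontinuity in slope at B on the released structure — sum the simple-span end rotations:
  span AB: point load 78.5 at a = 5.78: Pab(L + a)/(6LEI) = 254.2/EI
  span AB: triangular load, peak 34: w₀L³/(45EI) = 344.9/EI
  span BC: point load 78 at a = 6: Pab(L + b)/(6LEI) = 195/EI
  span BC: UDL 29.1: wL³/(24EI) = 620.8/EI
  relative rotation θ_0 = (599.1 + 815.8)/EI = 1415/EI
A unit hogging moment at B produces rotation L₁/(3EI) + L₂/(3EI) = 5.233/EI.
Slope continuity at B: θ_0 = M_B·5.233/EI, so M_B = 1415/5.233 = 270.4 kip·ft (hogging).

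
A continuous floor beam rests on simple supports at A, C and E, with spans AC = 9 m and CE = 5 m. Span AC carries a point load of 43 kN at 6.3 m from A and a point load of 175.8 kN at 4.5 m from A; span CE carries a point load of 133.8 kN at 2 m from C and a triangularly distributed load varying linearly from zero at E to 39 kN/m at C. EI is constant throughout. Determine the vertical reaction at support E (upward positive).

Release continuity at C by inserting a hinge; the redundant is the internal moment M_C. The primary structure is two simply-supported spans AC and CE.
Discontinuity in slope at C on the released structure — sum the simple-span end rotations:
  span AC: point load 43 at a = 6.3: Pab(L + a)/(6LEI) = 207.2/EI
  span AC: point load 175.8 at a = 4.5: Pab(L + a)/(6LEI) = 890/EI
  span CE: point load 133.8 at a = 2: Pab(L + b)/(6LEI) = 214.1/EI
  span CE: triangular load, peak 39: w₀L³/(45EI) = 108.3/EI
  relative rotation θ_0 = (1097 + 322.4)/EI = 1420/EI
A unit hogging moment at C produces rotation L₁/(3EI) + L₂/(3EI) = 4.667/EI.
Compatibility: M_C·(L₁+L₂)/(3EI) = θ_0, giving M_C = 304.2 kN·m (hogging).
Span CE, ΣM about E: R_C^{CE}·5 = 726.4 + 304.2, so R_C^{CE} = 206.1 kN and R_E = 231.3 − 206.1 = 25.18 kN.

R_E = 25.18 kN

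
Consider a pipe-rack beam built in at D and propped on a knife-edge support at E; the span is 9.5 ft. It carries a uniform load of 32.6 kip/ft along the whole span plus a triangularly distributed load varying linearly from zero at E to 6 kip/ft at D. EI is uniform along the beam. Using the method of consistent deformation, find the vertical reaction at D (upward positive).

Remove the prop at E; the released (primary) structure is a cantilever built in at D.
Primary-structure tip deflection at E by superposition:
  UDL 32.6: wL⁴/(8EI) = 33191/EI
  triangular load, peak 6 at the fixed end: w₀L⁴/(30EI) = 1629/EI
  δ_0 = 34820/EI
Tip deflection under a unit load at E: L³/(3EI) = 285.8/EI.
Compatibility at E: δ_0 − R_E·δ_{EE} = 0, so R_E = 34820/285.8 = 121.8 kip.
Vertical equilibrium: R_D = ΣP − R_E = 338.2 − 121.8 = 216.4 kip.

R_D = 216.4 kip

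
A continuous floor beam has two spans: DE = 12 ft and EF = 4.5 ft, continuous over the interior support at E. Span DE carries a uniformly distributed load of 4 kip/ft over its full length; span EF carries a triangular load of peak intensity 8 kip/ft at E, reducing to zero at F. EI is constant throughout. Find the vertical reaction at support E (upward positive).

R_E = 52.9 kip

Release continuity at E by inserting a hinge; the redundant is the internal moment M_E. The primary structure is two simply-supported spans DE and EF.
Discontinuity in slope at E on the released structure — sum the simple-span end rotations:
  span DE: UDL 4: wL³/(24EI) = 288/EI
  span EF: triangular load, peak 8: w₀L³/(45EI) = 16.2/EI
  relative rotation θ_0 = (288 + 16.2)/EI = 304.2/EI
A unit hogging moment at E produces rotation L₁/(3EI) + L₂/(3EI) = 5.5/EI.
Slope continuity at E: θ_0 = M_E·5.5/EI, so M_E = 304.2/5.5 = 55.31 kip·ft (hogging).
Span DE, ΣM about D with M_E applied at E: R_E^{DE}·12 = 288 + 55.31, so R_E^{DE} = 28.61 kip and R_D = 48 − 28.61 = 19.39 kip.
Span EF, ΣM about F: R_E^{EF}·4.5 = 54 + 55.31, so R_E^{EF} = 24.29 kip and R_F = 18 − 24.29 = -6.291 kip.
R_E = 28.61 + 24.29 = 52.9 kip.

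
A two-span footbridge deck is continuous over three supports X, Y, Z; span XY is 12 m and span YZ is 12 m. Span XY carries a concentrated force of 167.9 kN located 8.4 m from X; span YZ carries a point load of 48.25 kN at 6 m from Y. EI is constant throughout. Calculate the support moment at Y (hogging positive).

Release continuity at Y by inserting a hinge; the redundant is the internal moment M_Y. The primary structure is two simply-supported spans XY and YZ.
Rotations at Y on the released spans (each span's end-slope, ×1/EI):
  span XY: point load 167.9 at a = 8.4: Pab(L + a)/(6LEI) = 1439/EI
  span YZ: point load 48.25 at a = 6: Pab(L + b)/(6LEI) = 434.2/EI
  relative rotation θ_0 = (1439 + 434.2)/EI = 1873/EI
A unit hogging moment at Y produces rotation L₁/(3EI) + L₂/(3EI) = 8/EI.
Compatibility: M_Y·(L₁+L₂)/(3EI) = θ_0, giving M_Y = 234.1 kN·m (hogging).

M_Y = 234.1 kN·m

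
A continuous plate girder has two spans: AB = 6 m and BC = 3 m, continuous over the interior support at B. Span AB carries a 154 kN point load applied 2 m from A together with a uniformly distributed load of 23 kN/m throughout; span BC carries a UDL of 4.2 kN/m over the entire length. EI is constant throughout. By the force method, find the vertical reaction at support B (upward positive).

R_B = 207.6 kN

Insert a hinge at B; M_B is the redundant, and each span becomes simply supported.
End slopes at the hinge B, treating each span as simply supported:
  span AB: point load 154 at a = 2: Pab(L + a)/(6LEI) = 273.8/EI
  span AB: UDL 23: wL³/(24EI) = 207/EI
  span BC: UDL 4.2: wL³/(24EI) = 4.725/EI
  relative rotation θ_0 = (480.8 + 4.725)/EI = 485.5/EI
A unit hogging moment at B produces rotation L₁/(3EI) + L₂/(3EI) = 3/EI.
Slope continuity at B: θ_0 = M_B·3/EI, so M_B = 485.5/3 = 161.8 kN·m (hogging).
Span AB, ΣM about A with M_B applied at B: R_B^{AB}·6 = 722 + 161.8, so R_B^{AB} = 147.3 kN and R_A = 292 − 147.3 = 144.7 kN.
Span BC, ΣM about C: R_B^{BC}·3 = 18.9 + 161.8, so R_B^{BC} = 60.24 kN and R_C = 12.6 − 60.24 = -47.64 kN.
R_B = 147.3 + 60.24 = 207.6 kN.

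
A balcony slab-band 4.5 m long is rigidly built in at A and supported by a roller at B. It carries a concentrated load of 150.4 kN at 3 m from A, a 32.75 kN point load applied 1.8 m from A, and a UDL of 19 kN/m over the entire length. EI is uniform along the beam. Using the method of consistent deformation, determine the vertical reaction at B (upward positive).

Release the roller at B. Primary structure: cantilever fixed at A.
Primary-structure tip deflection at B by superposition:
  point load 150.4 at a = 3: Pa²(3L − a)/(6EI) = 2369/EI
  point load 32.75 at a = 1.8: Pa²(3L − a)/(6EI) = 206.9/EI
  UDL 19: wL⁴/(8EI) = 973.9/EI
  δ_0 = 3550/EI
Tip deflection under a unit load at B: L³/(3EI) = 30.38/EI.
The prop prevents deflection at B: R_B = δ_0/δ_{BB} = 3550/30.38 = 116.9 kN.

R_B = 116.9 kN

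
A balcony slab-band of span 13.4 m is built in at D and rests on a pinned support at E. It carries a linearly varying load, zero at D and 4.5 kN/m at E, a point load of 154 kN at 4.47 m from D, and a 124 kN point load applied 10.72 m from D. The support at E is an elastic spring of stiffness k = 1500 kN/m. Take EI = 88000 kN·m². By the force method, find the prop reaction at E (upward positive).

Take the reaction at E as the redundant and release it; the primary structure is a cantilever fixed at D.
Free-end deflection of the primary structure under the applied loading (downward +):
  triangular load, peak 4.5 at the free end: 11w₀L⁴/(120EI) = 13300/EI
  point load 154 at a = 4.47: Pa²(3L − a)/(6EI) = 18324/EI
  point load 124 at a = 10.72: Pa²(3L − a)/(6EI) = 70014/EI
  δ_0 = 101638/EI
Tip deflection under a unit load at E: L³/(3EI) = 802/EI.
With EI = 88000 kN·m²: δ_0 = 1.155 m and δ_{EE} = 0.009114 m/kN.
Compatibility — the spring shortens by R_E/k under the reaction it provides: δ_0 − R_E·δ_{EE} = R_E/k. With 1/k = 0.000667 m/kN, R_E = δ_0 / (δ_{EE} + 1/k) = 1.155 / (0.009114 + 0.000667) = 118.1 kN.

R_E = 118.1 kN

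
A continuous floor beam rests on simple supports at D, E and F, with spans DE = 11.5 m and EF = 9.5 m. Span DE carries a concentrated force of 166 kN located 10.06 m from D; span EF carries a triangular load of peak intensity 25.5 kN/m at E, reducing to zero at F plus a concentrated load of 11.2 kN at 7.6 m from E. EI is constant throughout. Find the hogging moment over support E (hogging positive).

M_E = 181.4 kN·m

Release continuity at E by inserting a hinge; the redundant is the internal moment M_E. The primary structure is two simply-supported spans DE and EF.
Rotations at E on the released spans (each span's end-slope, ×1/EI):
  span DE: point load 166 at a = 10.06: Pab(L + a)/(6LEI) = 751.4/EI
  span EF: triangular load, peak 25.5: w₀L³/(45EI) = 485.8/EI
  span EF: point load 11.2 at a = 7.6: Pab(L + b)/(6LEI) = 32.35/EI
  relative rotation θ_0 = (751.4 + 518.2)/EI = 1270/EI
A unit hogging moment at E produces rotation L₁/(3EI) + L₂/(3EI) = 7/EI.
Slope continuity at E: θ_0 = M_E·7/EI, so M_E = 1270/7 = 181.4 kN·m (hogging).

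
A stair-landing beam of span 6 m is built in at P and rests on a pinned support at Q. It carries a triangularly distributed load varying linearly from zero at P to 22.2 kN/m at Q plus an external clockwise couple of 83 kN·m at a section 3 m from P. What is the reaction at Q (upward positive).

Remove the prop at Q; the released (primary) structure is a cantilever built in at P.
Primary-structure tip deflection at Q by superposition:
  triangular load, peak 22.2 at the free end: 11w₀L⁴/(120EI) = 2637/EI
  clockwise couple 83 at a = 3: M₀a(2L − a)/(2EI) = 1120/EI
  δ_0 = 3758/EI
Flexibility coefficient — unit upward force at Q: δ_{QQ} = L³/(3EI) = 72/EI.
The prop prevents deflection at Q: R_Q = δ_0/δ_{QQ} = 3758/72 = 52.19 kN.

R_Q = 52.19 kN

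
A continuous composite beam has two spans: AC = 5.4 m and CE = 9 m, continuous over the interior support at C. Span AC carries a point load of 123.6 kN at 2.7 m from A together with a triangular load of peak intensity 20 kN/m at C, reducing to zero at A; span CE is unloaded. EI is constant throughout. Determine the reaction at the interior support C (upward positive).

Release continuity at C by inserting a hinge; the redundant is the internal moment M_C. The primary structure is two simply-supported spans AC and CE.
Discontinuity in slope at C on the released structure — sum the simple-span end rotations:
  span AC: point load 123.6 at a = 2.7: Pab(L + a)/(6LEI) = 225.3/EI
  span AC: triangular load, peak 20: w₀L³/(45EI) = 69.98/EI
  relative rotation θ_0 = (295.2 + 0)/EI = 295.2/EI
A unit hogging moment at C produces rotation L₁/(3EI) + L₂/(3EI) = 4.8/EI.
Compatibility: M_C·(L₁+L₂)/(3EI) = θ_0, giving M_C = 61.51 kN·m (hogging).
Span AC, ΣM about A with M_C applied at C: R_C^{AC}·5.4 = 528.1 + 61.51, so R_C^{AC} = 109.2 kN and R_A = 177.6 − 109.2 = 68.41 kN.
Span CE, ΣM about E: R_C^{CE}·9 = 0 + 61.51, so R_C^{CE} = 6.834 kN and R_E = 0 − 6.834 = -6.834 kN.
R_C = 109.2 + 6.834 = 116 kN.

R_C = 116 kN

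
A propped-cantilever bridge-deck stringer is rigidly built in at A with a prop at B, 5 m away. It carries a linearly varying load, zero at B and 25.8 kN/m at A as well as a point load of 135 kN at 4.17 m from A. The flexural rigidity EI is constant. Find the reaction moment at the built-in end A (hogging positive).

M_A = 97.48 kN·m

Remove the prop at B; the released (primary) structure is a cantilever built in at A.
Free-end deflection of the primary structure under the applied loading (downward +):
  triangular load, peak 25.8 at the fixed end: w₀L⁴/(30EI) = 537.5/EI
  point load 135 at a = 4.17: Pa²(3L − a)/(6EI) = 4237/EI
  δ_0 = 4775/EI
Tip deflection under a unit load at B: L³/(3EI) = 41.67/EI.
Compatibility at B: δ_0 − R_B·δ_{BB} = 0, so R_B = 4775/41.67 = 114.6 kN.
Moment equilibrium about A: M_A = Σ(load moments about A) − R_B·L = 670.5 − 114.6×5 = 97.48 kN·m.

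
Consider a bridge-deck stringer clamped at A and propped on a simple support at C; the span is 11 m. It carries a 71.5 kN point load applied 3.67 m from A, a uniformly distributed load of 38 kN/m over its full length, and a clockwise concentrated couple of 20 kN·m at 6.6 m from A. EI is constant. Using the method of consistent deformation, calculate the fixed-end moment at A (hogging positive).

M_A = 715.2 kN·m

Release the roller at C. Primary structure: cantilever fixed at A.
Primary-structure tip deflection at C by superposition:
  point load 71.5 at a = 3.67: Pa²(3L − a)/(6EI) = 4708/EI
  UDL 38: wL⁴/(8EI) = 69545/EI
  clockwise couple 20 at a = 6.6: M₀a(2L − a)/(2EI) = 1016/EI
  δ_0 = 75269/EI
Flexibility coefficient — unit upward force at C: δ_{CC} = L³/(3EI) = 443.7/EI.
The prop prevents deflection at C: R_C = δ_0/δ_{CC} = 75269/443.7 = 169.7 kN.
Moment equilibrium about A: M_A = Σ(load moments about A) − R_C·L = 2581 − 169.7×11 = 715.2 kN·m.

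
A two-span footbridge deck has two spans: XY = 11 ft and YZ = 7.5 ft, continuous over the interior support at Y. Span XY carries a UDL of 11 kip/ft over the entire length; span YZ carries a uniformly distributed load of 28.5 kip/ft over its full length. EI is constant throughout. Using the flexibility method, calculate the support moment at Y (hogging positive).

Insert a hinge at Y; M_Y is the redundant, and each span becomes simply supported.
End slopes at the hinge Y, treating each span as simply supported:
  span XY: UDL 11: wL³/(24EI) = 610/EI
  span YZ: UDL 28.5: wL³/(24EI) = 501/EI
  relative rotation θ_0 = (610 + 501)/EI = 1111/EI
A unit hogging moment at Y produces rotation L₁/(3EI) + L₂/(3EI) = 6.167/EI.
Slope continuity at Y: θ_0 = M_Y·6.167/EI, so M_Y = 1111/6.167 = 180.2 kip·ft (hogging).

M_Y = 180.2 kip·ft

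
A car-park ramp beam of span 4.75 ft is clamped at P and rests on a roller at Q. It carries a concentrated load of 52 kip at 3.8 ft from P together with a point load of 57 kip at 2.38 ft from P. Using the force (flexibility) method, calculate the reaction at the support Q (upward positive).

Choose R_Q as the redundant. The primary structure is the cantilever fixed at P.
Downward deflection at the released point Q due to the loads:
  point load 52 at a = 3.8: Pa²(3L − a)/(6EI) = 1308/EI
  point load 57 at a = 2.38: Pa²(3L − a)/(6EI) = 638.7/EI
  δ_0 = 1947/EI
Tip deflection under a unit load at Q: L³/(3EI) = 35.72/EI.
Compatibility at Q: δ_0 − R_Q·δ_{QQ} = 0, so R_Q = 1947/35.72 = 54.49 kip.

R_Q = 54.49 kip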